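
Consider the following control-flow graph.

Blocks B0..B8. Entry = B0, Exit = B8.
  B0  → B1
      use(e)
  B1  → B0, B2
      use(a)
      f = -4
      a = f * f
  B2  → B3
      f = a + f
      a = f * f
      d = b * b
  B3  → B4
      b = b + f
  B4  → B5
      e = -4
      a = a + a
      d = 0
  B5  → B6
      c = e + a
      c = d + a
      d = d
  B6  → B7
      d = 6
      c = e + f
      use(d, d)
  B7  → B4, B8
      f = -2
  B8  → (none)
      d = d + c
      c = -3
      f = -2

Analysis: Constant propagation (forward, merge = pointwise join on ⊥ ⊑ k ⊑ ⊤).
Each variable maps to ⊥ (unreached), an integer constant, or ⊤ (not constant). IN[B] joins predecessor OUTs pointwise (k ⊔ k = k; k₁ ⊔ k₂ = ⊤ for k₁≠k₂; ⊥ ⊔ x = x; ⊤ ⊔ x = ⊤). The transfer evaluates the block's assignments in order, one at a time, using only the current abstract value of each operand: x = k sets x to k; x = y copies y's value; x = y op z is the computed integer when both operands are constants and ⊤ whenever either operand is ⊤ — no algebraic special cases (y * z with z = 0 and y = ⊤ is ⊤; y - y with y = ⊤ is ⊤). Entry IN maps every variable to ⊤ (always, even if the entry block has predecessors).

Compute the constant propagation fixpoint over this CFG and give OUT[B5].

Converged values:
  B0:   IN=(all ⊤)   OUT=(all ⊤)
  B1:   IN=(all ⊤)   OUT={a:16, f:-4; rest ⊤}
  B2:   IN={a:16, f:-4; rest ⊤}   OUT={a:144, f:12; rest ⊤}
  B3:   IN={a:144, f:12; rest ⊤}   OUT={a:144, f:12; rest ⊤}
  B4:   IN=(all ⊤)   OUT={d:0, e:-4; rest ⊤}
  B5:   IN={d:0, e:-4; rest ⊤}   OUT={d:0, e:-4; rest ⊤}
  B6:   IN={d:0, e:-4; rest ⊤}   OUT={d:6, e:-4; rest ⊤}
  B7:   IN={d:6, e:-4; rest ⊤}   OUT={d:6, e:-4, f:-2; rest ⊤}
  B8:   IN={d:6, e:-4, f:-2; rest ⊤}   OUT={c:-3, e:-4, f:-2; rest ⊤}

Merge at B5: IN[B5] = OUT[B4] = {a: ⊤, b: ⊤, c: ⊤, d: 0, e: -4, f: ⊤}
Applying B5's transfer function to that IN value gives OUT[B5] (row B5 above).

Answer: {a: ⊤, b: ⊤, c: ⊤, d: 0, e: -4, f: ⊤}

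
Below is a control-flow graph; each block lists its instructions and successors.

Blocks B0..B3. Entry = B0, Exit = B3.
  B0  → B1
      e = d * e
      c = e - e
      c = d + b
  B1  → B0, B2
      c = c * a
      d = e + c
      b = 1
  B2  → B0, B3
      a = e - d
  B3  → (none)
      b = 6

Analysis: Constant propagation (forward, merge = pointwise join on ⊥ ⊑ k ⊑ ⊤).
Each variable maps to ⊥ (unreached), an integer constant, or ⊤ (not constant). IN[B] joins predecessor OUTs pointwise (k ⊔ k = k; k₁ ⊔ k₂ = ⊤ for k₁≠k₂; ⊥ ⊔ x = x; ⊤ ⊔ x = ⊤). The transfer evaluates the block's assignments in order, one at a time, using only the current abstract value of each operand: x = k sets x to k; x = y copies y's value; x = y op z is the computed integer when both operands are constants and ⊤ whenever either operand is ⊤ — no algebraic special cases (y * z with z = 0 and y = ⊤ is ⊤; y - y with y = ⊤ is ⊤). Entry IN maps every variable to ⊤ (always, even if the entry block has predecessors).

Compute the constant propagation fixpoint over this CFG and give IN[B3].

Fixpoint table:
  B0:   IN=(all ⊤)   OUT=(all ⊤)
  B1:   IN=(all ⊤)   OUT={b:1; rest ⊤}
  B2:   IN={b:1; rest ⊤}   OUT={b:1; rest ⊤}
  B3:   IN={b:1; rest ⊤}   OUT={b:6; rest ⊤}

Merge at B3: IN[B3] = OUT[B2] = {a: ⊤, b: 1, c: ⊤, d: ⊤, e: ⊤, f: ⊤}

Answer: {a: ⊤, b: 1, c: ⊤, d: ⊤, e: ⊤, f: ⊤}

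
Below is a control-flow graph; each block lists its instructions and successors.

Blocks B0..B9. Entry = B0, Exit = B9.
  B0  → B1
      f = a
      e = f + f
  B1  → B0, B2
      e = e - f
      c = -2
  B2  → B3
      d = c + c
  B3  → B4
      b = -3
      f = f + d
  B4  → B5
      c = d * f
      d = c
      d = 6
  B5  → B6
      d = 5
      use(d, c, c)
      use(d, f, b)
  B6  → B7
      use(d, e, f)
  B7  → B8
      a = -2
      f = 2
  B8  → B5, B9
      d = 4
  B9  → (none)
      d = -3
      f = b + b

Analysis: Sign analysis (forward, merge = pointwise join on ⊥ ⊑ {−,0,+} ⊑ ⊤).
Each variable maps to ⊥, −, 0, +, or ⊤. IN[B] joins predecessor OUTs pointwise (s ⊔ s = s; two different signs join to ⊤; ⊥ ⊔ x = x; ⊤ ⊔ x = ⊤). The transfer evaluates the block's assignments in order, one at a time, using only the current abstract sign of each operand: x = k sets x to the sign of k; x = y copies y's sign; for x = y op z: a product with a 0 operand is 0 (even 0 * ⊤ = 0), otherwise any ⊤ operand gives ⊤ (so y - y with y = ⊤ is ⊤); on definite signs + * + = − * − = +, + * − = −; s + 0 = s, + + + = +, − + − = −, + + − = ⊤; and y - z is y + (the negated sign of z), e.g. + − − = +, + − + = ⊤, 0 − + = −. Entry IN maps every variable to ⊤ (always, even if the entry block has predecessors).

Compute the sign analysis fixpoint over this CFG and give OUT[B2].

Answer: {a: ⊤, b: ⊤, c: -, d: -, e: ⊤, f: ⊤}

Derivation:
Per-block solution:
  B0:  IN=(all ⊤)  OUT=(all ⊤)
  B1:  IN=(all ⊤)  OUT={c:-; rest ⊤}
  B2:  IN={c:-; rest ⊤}  OUT={c:-, d:-; rest ⊤}
  B3:  IN={c:-, d:-; rest ⊤}  OUT={b:-, c:-, d:-; rest ⊤}
  B4:  IN={b:-, c:-, d:-; rest ⊤}  OUT={b:-, d:+; rest ⊤}
  B5:  IN={b:-, d:+; rest ⊤}  OUT={b:-, d:+; rest ⊤}
  B6:  IN={b:-, d:+; rest ⊤}  OUT={b:-, d:+; rest ⊤}
  B7:  IN={b:-, d:+; rest ⊤}  OUT={a:-, b:-, d:+, f:+; rest ⊤}
  B8:  IN={a:-, b:-, d:+, f:+; rest ⊤}  OUT={a:-, b:-, d:+, f:+; rest ⊤}
  B9:  IN={a:-, b:-, d:+, f:+; rest ⊤}  OUT={a:-, b:-, d:-, f:-; rest ⊤}

Merge at B2: IN[B2] = OUT[B1] = {a: ⊤, b: ⊤, c: -, d: ⊤, e: ⊤, f: ⊤}
Applying B2's transfer function to that IN value gives OUT[B2] (row B2 above).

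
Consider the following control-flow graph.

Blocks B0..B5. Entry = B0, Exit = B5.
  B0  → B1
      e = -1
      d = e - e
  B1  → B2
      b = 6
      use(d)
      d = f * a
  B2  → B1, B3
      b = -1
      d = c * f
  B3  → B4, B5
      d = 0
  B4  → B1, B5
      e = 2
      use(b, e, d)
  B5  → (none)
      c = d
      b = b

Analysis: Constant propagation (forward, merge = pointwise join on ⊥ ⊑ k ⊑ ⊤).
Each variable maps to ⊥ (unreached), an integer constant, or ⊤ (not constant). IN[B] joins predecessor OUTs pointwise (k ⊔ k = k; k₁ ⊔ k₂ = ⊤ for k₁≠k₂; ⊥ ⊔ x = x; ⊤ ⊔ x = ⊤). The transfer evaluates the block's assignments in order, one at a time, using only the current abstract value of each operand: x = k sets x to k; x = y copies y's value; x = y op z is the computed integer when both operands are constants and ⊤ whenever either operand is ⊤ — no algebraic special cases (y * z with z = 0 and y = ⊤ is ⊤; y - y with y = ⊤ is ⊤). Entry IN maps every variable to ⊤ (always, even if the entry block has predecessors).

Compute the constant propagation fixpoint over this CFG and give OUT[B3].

Answer: {a: ⊤, b: -1, c: ⊤, d: 0, e: ⊤, f: ⊤}

Working:
Per-block solution:
  B0: | IN=(all ⊤) | OUT={d:0, e:-1; rest ⊤}
  B1: | IN=(all ⊤) | OUT={b:6; rest ⊤}
  B2: | IN={b:6; rest ⊤} | OUT={b:-1; rest ⊤}
  B3: | IN={b:-1; rest ⊤} | OUT={b:-1, d:0; rest ⊤}
  B4: | IN={b:-1, d:0; rest ⊤} | OUT={b:-1, d:0, e:2; rest ⊤}
  B5: | IN={b:-1, d:0; rest ⊤} | OUT={b:-1, c:0, d:0; rest ⊤}

Merge at B3: IN[B3] = OUT[B2] = {a: ⊤, b: -1, c: ⊤, d: ⊤, e: ⊤, f: ⊤}
Applying B3's transfer function to that IN value gives OUT[B3] (row B3 above).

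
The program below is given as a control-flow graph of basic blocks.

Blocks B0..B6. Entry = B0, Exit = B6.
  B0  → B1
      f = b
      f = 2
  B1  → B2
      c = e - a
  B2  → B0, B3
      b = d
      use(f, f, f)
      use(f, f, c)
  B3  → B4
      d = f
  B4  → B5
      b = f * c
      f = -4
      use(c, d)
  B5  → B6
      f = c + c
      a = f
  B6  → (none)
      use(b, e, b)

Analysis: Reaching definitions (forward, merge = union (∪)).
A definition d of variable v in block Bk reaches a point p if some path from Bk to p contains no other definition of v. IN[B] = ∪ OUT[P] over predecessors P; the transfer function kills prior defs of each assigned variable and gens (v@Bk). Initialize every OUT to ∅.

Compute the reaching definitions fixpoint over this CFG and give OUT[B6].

Answer: {a@B5, b@B4, c@B1, d@B3, f@B5}

Derivation:
Converged values:
  B0:  IN={b@B2, c@B1, f@B0}  OUT={b@B2, c@B1, f@B0}
  B1:  IN={b@B2, c@B1, f@B0}  OUT={b@B2, c@B1, f@B0}
  B2:  IN={b@B2, c@B1, f@B0}  OUT={b@B2, c@B1, f@B0}
  B3:  IN={b@B2, c@B1, f@B0}  OUT={b@B2, c@B1, d@B3, f@B0}
  B4:  IN={b@B2, c@B1, d@B3, f@B0}  OUT={b@B4, c@B1, d@B3, f@B4}
  B5:  IN={b@B4, c@B1, d@B3, f@B4}  OUT={a@B5, b@B4, c@B1, d@B3, f@B5}
  B6:  IN={a@B5, b@B4, c@B1, d@B3, f@B5}  OUT={a@B5, b@B4, c@B1, d@B3, f@B5}

Merge at B6: IN[B6] = OUT[B5] = {a@B5, b@B4, c@B1, d@B3, f@B5}
Applying B6's transfer function to that IN value gives OUT[B6] (row B6 above).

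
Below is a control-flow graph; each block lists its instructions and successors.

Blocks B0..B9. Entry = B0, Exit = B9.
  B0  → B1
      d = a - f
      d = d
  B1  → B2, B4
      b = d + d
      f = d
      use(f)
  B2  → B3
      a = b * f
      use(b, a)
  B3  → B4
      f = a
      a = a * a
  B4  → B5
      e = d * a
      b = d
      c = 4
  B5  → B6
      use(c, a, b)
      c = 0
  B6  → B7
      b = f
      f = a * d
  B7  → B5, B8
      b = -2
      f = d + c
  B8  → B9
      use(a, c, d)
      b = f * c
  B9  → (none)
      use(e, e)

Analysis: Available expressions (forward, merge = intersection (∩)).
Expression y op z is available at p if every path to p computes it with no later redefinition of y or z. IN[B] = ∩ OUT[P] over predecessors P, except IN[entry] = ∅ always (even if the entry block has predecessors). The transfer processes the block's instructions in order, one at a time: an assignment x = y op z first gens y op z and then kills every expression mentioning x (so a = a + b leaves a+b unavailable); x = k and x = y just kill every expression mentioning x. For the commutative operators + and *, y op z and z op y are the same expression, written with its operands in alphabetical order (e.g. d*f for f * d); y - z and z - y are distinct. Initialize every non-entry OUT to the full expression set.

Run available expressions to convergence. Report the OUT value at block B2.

Answer: {b*f, d+d}

Derivation:
Fixpoint table:
  B0:   IN={}   OUT={a-f}
  B1:   IN={a-f}   OUT={d+d}
  B2:   IN={d+d}   OUT={b*f, d+d}
  B3:   IN={b*f, d+d}   OUT={d+d}
  B4:   IN={d+d}   OUT={a*d, d+d}
  B5:   IN={a*d, d+d}   OUT={a*d, d+d}
  B6:   IN={a*d, d+d}   OUT={a*d, d+d}
  B7:   IN={a*d, d+d}   OUT={a*d, c+d, d+d}
  B8:   IN={a*d, c+d, d+d}   OUT={a*d, c*f, c+d, d+d}
  B9:   IN={a*d, c*f, c+d, d+d}   OUT={a*d, c*f, c+d, d+d}

Merge at B2: IN[B2] = OUT[B1] = {d+d}
Applying B2's transfer function to that IN value gives OUT[B2] (row B2 above).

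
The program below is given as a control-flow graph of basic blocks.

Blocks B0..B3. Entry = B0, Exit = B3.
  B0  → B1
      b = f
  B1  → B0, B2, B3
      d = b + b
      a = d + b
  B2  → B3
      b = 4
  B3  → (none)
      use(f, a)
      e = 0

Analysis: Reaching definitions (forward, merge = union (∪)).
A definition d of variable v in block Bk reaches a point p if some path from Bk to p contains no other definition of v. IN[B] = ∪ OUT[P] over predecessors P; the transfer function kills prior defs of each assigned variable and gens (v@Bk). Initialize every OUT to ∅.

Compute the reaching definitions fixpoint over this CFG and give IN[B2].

Answer: {a@B1, b@B0, d@B1}

Working:
Per-block solution:
  B0: | IN={a@B1, b@B0, d@B1} | OUT={a@B1, b@B0, d@B1}
  B1: | IN={a@B1, b@B0, d@B1} | OUT={a@B1, b@B0, d@B1}
  B2: | IN={a@B1, b@B0, d@B1} | OUT={a@B1, b@B2, d@B1}
  B3: | IN={a@B1, b@B0, b@B2, d@B1} | OUT={a@B1, b@B0, b@B2, d@B1, e@B3}

Merge at B2: IN[B2] = OUT[B1] = {a@B1, b@B0, d@B1}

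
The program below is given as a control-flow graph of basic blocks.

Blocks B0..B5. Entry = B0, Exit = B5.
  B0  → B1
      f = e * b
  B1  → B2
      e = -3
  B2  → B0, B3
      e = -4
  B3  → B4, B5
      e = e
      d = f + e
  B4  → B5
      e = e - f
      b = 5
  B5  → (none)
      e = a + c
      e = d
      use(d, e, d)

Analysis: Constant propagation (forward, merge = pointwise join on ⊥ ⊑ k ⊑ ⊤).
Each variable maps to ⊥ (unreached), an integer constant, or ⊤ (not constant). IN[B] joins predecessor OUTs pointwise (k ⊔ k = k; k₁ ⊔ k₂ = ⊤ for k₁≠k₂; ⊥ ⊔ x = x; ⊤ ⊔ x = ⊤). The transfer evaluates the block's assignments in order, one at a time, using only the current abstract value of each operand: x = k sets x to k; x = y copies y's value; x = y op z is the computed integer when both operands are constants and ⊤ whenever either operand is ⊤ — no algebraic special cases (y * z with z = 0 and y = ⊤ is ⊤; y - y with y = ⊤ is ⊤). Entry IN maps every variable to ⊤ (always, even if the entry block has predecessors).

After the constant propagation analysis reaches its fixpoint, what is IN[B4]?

Answer: {a: ⊤, b: ⊤, c: ⊤, d: ⊤, e: -4, f: ⊤}

Derivation:
Fixpoint table:
  B0:  IN=(all ⊤)  OUT=(all ⊤)
  B1:  IN=(all ⊤)  OUT={e:-3; rest ⊤}
  B2:  IN={e:-3; rest ⊤}  OUT={e:-4; rest ⊤}
  B3:  IN={e:-4; rest ⊤}  OUT={e:-4; rest ⊤}
  B4:  IN={e:-4; rest ⊤}  OUT={b:5; rest ⊤}
  B5:  IN=(all ⊤)  OUT=(all ⊤)

Merge at B4: IN[B4] = OUT[B3] = {a: ⊤, b: ⊤, c: ⊤, d: ⊤, e: -4, f: ⊤}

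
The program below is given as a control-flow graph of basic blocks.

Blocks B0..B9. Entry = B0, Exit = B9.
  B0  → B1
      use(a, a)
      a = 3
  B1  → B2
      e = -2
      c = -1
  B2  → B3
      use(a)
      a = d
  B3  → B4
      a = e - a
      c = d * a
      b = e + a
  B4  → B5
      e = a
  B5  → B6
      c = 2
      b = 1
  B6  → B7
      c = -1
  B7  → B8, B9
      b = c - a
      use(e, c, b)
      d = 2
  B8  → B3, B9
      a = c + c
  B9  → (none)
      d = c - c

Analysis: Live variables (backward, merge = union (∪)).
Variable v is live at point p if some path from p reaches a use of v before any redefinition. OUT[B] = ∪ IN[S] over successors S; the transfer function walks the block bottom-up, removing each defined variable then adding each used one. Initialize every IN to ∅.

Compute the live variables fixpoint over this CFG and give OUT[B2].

Fixpoint table:
  B0: | IN={a, d} | OUT={a, d}
  B1: | IN={a, d} | OUT={a, d, e}
  B2: | IN={a, d, e} | OUT={a, d, e}
  B3: | IN={a, d, e} | OUT={a}
  B4: | IN={a} | OUT={a, e}
  B5: | IN={a, e} | OUT={a, e}
  B6: | IN={a, e} | OUT={a, c, e}
  B7: | IN={a, c, e} | OUT={c, d, e}
  B8: | IN={c, d, e} | OUT={a, c, d, e}
  B9: | IN={c} | OUT={}

Merge at B2: OUT[B2] = IN[B3] = {a, d, e}

Answer: {a, d, e}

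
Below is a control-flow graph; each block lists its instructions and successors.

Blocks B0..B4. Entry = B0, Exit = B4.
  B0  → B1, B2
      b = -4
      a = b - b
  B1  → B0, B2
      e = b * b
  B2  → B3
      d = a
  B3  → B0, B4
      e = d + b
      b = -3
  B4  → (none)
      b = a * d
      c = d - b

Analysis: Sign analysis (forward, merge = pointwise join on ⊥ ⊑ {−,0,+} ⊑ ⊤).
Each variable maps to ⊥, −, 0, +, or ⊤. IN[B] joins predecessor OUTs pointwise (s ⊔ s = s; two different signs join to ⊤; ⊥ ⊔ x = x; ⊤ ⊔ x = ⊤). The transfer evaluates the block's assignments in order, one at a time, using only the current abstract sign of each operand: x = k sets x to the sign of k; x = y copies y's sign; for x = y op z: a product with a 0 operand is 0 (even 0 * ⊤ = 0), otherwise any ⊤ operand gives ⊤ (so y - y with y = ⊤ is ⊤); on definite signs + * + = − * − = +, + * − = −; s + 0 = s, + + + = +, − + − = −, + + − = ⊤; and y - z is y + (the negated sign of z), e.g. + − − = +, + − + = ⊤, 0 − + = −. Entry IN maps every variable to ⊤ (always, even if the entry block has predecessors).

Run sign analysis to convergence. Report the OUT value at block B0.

Per-block solution:
  B0:   IN=(all ⊤)   OUT={b:-; rest ⊤}
  B1:   IN={b:-; rest ⊤}   OUT={b:-, e:+; rest ⊤}
  B2:   IN={b:-; rest ⊤}   OUT={b:-; rest ⊤}
  B3:   IN={b:-; rest ⊤}   OUT={b:-; rest ⊤}
  B4:   IN={b:-; rest ⊤}   OUT=(all ⊤)

Merge at B0 (entry node, so the boundary value (all ⊤) is joined with the incoming edge(s)): IN[B0] = (all ⊤) ⊔ OUT[B1] ⊔ OUT[B3] = {a: ⊤, b: ⊤, c: ⊤, d: ⊤, e: ⊤, f: ⊤}
Applying B0's transfer function to that IN value gives OUT[B0] (row B0 above).

Answer: {a: ⊤, b: -, c: ⊤, d: ⊤, e: ⊤, f: ⊤}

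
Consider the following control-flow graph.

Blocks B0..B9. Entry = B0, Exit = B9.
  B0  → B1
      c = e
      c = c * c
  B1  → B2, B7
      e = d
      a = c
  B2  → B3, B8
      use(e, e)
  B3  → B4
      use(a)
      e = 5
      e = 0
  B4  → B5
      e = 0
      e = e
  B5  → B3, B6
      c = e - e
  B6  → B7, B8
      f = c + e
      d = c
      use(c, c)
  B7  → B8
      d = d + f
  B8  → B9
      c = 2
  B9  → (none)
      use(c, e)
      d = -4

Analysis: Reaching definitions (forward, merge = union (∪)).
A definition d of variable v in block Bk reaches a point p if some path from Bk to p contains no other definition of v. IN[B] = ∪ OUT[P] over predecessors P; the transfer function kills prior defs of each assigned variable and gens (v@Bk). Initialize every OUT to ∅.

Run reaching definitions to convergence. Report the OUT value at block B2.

Answer: {a@B1, c@B0, e@B1}

Derivation:
Fixpoint table:
  B0:   IN={}   OUT={c@B0}
  B1:   IN={c@B0}   OUT={a@B1, c@B0, e@B1}
  B2:   IN={a@B1, c@B0, e@B1}   OUT={a@B1, c@B0, e@B1}
  B3:   IN={a@B1, c@B0, c@B5, e@B1, e@B4}   OUT={a@B1, c@B0, c@B5, e@B3}
  B4:   IN={a@B1, c@B0, c@B5, e@B3}   OUT={a@B1, c@B0, c@B5, e@B4}
  B5:   IN={a@B1, c@B0, c@B5, e@B4}   OUT={a@B1, c@B5, e@B4}
  B6:   IN={a@B1, c@B5, e@B4}   OUT={a@B1, c@B5, d@B6, e@B4, f@B6}
  B7:   IN={a@B1, c@B0, c@B5, d@B6, e@B1, e@B4, f@B6}   OUT={a@B1, c@B0, c@B5, d@B7, e@B1, e@B4, f@B6}
  B8:   IN={a@B1, c@B0, c@B5, d@B6, d@B7, e@B1, e@B4, f@B6}   OUT={a@B1, c@B8, d@B6, d@B7, e@B1, e@B4, f@B6}
  B9:   IN={a@B1, c@B8, d@B6, d@B7, e@B1, e@B4, f@B6}   OUT={a@B1, c@B8, d@B9, e@B1, e@B4, f@B6}

Merge at B2: IN[B2] = OUT[B1] = {a@B1, c@B0, e@B1}
Applying B2's transfer function to that IN value gives OUT[B2] (row B2 above).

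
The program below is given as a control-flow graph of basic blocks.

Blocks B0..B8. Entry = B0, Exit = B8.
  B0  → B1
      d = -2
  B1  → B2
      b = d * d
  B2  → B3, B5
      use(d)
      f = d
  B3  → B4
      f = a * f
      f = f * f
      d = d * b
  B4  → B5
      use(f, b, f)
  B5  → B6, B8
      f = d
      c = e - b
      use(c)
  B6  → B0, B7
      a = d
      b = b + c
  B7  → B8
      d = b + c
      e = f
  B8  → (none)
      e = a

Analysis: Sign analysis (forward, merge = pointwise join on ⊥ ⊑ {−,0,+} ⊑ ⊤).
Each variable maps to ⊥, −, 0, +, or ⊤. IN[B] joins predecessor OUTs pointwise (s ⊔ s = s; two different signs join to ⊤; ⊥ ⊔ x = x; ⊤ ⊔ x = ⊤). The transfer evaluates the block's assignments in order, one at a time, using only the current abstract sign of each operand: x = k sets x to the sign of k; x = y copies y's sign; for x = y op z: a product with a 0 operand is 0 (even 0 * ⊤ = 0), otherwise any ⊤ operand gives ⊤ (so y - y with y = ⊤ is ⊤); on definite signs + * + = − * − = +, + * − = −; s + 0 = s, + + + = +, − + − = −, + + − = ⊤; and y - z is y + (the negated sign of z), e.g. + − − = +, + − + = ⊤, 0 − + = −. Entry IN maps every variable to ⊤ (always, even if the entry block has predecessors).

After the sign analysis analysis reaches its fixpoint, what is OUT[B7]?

Answer: {a: -, b: ⊤, c: ⊤, d: ⊤, e: -, f: -}

Trace:
Per-block solution:
  B0:   IN=(all ⊤)   OUT={d:-; rest ⊤}
  B1:   IN={d:-; rest ⊤}   OUT={b:+, d:-; rest ⊤}
  B2:   IN={b:+, d:-; rest ⊤}   OUT={b:+, d:-, f:-; rest ⊤}
  B3:   IN={b:+, d:-, f:-; rest ⊤}   OUT={b:+, d:-; rest ⊤}
  B4:   IN={b:+, d:-; rest ⊤}   OUT={b:+, d:-; rest ⊤}
  B5:   IN={b:+, d:-; rest ⊤}   OUT={b:+, d:-, f:-; rest ⊤}
  B6:   IN={b:+, d:-, f:-; rest ⊤}   OUT={a:-, d:-, f:-; rest ⊤}
  B7:   IN={a:-, d:-, f:-; rest ⊤}   OUT={a:-, e:-, f:-; rest ⊤}
  B8:   IN={f:-; rest ⊤}   OUT={f:-; rest ⊤}

Merge at B7: IN[B7] = OUT[B6] = {a: -, b: ⊤, c: ⊤, d: -, e: ⊤, f: -}
Applying B7's transfer function to that IN value gives OUT[B7] (row B7 above).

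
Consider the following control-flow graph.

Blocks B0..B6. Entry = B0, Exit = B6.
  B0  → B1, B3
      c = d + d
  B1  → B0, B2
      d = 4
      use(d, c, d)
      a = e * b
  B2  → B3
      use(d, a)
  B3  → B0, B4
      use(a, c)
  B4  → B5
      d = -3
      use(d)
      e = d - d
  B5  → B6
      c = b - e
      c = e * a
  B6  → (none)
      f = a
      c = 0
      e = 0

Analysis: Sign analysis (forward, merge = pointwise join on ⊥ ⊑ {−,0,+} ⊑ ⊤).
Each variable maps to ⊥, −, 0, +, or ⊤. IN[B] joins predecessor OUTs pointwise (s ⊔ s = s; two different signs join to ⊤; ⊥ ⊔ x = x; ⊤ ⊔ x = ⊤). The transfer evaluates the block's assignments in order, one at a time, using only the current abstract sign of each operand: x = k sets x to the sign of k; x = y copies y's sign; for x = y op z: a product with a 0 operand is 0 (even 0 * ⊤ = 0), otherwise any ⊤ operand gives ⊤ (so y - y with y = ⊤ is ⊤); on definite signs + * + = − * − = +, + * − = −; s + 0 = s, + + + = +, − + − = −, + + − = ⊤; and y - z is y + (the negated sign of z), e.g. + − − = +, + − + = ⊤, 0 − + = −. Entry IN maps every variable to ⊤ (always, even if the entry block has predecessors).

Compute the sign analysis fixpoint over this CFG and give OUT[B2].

Converged values:
  B0: | IN=(all ⊤) | OUT=(all ⊤)
  B1: | IN=(all ⊤) | OUT={d:+; rest ⊤}
  B2: | IN={d:+; rest ⊤} | OUT={d:+; rest ⊤}
  B3: | IN=(all ⊤) | OUT=(all ⊤)
  B4: | IN=(all ⊤) | OUT={d:-; rest ⊤}
  B5: | IN={d:-; rest ⊤} | OUT={d:-; rest ⊤}
  B6: | IN={d:-; rest ⊤} | OUT={c:0, d:-, e:0; rest ⊤}

Merge at B2: IN[B2] = OUT[B1] = {a: ⊤, b: ⊤, c: ⊤, d: +, e: ⊤, f: ⊤}
Applying B2's transfer function to that IN value gives OUT[B2] (row B2 above).

Answer: {a: ⊤, b: ⊤, c: ⊤, d: +, e: ⊤, f: ⊤}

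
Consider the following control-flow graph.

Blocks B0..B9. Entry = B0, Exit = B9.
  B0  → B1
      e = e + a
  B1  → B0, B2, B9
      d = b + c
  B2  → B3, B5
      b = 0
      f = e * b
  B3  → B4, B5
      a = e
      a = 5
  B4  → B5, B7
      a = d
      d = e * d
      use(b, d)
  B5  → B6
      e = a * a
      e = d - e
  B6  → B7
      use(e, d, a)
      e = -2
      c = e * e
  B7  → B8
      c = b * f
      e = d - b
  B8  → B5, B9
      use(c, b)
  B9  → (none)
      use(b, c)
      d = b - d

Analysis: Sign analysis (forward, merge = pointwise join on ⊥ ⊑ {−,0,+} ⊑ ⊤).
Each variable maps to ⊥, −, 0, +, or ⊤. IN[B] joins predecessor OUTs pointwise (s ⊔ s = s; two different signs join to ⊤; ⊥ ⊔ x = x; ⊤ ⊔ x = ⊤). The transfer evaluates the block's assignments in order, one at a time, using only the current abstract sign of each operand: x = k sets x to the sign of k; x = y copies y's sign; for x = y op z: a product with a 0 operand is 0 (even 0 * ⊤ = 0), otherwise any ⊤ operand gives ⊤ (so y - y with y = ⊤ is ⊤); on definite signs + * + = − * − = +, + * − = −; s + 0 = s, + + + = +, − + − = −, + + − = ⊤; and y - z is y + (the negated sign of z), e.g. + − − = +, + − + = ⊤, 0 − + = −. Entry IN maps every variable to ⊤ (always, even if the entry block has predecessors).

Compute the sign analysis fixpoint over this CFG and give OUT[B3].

Answer: {a: +, b: 0, c: ⊤, d: ⊤, e: ⊤, f: 0}

Trace:
Converged values:
  B0:  IN=(all ⊤)  OUT=(all ⊤)
  B1:  IN=(all ⊤)  OUT=(all ⊤)
  B2:  IN=(all ⊤)  OUT={b:0, f:0; rest ⊤}
  B3:  IN={b:0, f:0; rest ⊤}  OUT={a:+, b:0, f:0; rest ⊤}
  B4:  IN={a:+, b:0, f:0; rest ⊤}  OUT={b:0, f:0; rest ⊤}
  B5:  IN={b:0, f:0; rest ⊤}  OUT={b:0, f:0; rest ⊤}
  B6:  IN={b:0, f:0; rest ⊤}  OUT={b:0, c:+, e:-, f:0; rest ⊤}
  B7:  IN={b:0, f:0; rest ⊤}  OUT={b:0, c:0, f:0; rest ⊤}
  B8:  IN={b:0, c:0, f:0; rest ⊤}  OUT={b:0, c:0, f:0; rest ⊤}
  B9:  IN=(all ⊤)  OUT=(all ⊤)

Merge at B3: IN[B3] = OUT[B2] = {a: ⊤, b: 0, c: ⊤, d: ⊤, e: ⊤, f: 0}
Applying B3's transfer function to that IN value gives OUT[B3] (row B3 above).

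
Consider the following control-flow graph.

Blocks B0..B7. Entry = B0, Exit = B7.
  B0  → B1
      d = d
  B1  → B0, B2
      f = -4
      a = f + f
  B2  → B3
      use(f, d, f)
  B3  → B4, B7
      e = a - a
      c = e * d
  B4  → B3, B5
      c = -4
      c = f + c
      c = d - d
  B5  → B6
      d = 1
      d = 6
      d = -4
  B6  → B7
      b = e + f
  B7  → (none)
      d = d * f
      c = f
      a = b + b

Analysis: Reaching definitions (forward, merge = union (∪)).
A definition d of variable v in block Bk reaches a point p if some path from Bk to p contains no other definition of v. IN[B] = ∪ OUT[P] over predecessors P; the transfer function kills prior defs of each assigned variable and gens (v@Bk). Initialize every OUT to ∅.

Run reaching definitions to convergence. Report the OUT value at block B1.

Answer: {a@B1, d@B0, f@B1}

Trace:
Per-block solution:
  B0:  IN={a@B1, d@B0, f@B1}  OUT={a@B1, d@B0, f@B1}
  B1:  IN={a@B1, d@B0, f@B1}  OUT={a@B1, d@B0, f@B1}
  B2:  IN={a@B1, d@B0, f@B1}  OUT={a@B1, d@B0, f@B1}
  B3:  IN={a@B1, c@B4, d@B0, e@B3, f@B1}  OUT={a@B1, c@B3, d@B0, e@B3, f@B1}
  B4:  IN={a@B1, c@B3, d@B0, e@B3, f@B1}  OUT={a@B1, c@B4, d@B0, e@B3, f@B1}
  B5:  IN={a@B1, c@B4, d@B0, e@B3, f@B1}  OUT={a@B1, c@B4, d@B5, e@B3, f@B1}
  B6:  IN={a@B1, c@B4, d@B5, e@B3, f@B1}  OUT={a@B1, b@B6, c@B4, d@B5, e@B3, f@B1}
  B7:  IN={a@B1, b@B6, c@B3, c@B4, d@B0, d@B5, e@B3, f@B1}  OUT={a@B7, b@B6, c@B7, d@B7, e@B3, f@B1}

Merge at B1: IN[B1] = OUT[B0] = {a@B1, d@B0, f@B1}
Applying B1's transfer function to that IN value gives OUT[B1] (row B1 above).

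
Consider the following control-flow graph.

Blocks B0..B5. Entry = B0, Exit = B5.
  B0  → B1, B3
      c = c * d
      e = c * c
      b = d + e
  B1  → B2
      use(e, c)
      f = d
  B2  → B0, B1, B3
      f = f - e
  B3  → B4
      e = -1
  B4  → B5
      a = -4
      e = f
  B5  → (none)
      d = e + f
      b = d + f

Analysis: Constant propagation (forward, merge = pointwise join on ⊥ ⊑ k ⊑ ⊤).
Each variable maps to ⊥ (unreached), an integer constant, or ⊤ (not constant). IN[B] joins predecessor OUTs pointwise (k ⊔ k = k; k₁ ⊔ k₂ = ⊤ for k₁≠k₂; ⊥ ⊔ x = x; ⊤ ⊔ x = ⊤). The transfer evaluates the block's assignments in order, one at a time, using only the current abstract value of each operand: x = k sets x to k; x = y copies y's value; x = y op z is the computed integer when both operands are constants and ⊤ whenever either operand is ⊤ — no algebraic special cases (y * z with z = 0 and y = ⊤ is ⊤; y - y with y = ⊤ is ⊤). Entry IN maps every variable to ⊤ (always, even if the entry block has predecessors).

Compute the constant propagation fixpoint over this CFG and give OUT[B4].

Per-block solution:
  B0: | IN=(all ⊤) | OUT=(all ⊤)
  B1: | IN=(all ⊤) | OUT=(all ⊤)
  B2: | IN=(all ⊤) | OUT=(all ⊤)
  B3: | IN=(all ⊤) | OUT={e:-1; rest ⊤}
  B4: | IN={e:-1; rest ⊤} | OUT={a:-4; rest ⊤}
  B5: | IN={a:-4; rest ⊤} | OUT={a:-4; rest ⊤}

Merge at B4: IN[B4] = OUT[B3] = {a: ⊤, b: ⊤, c: ⊤, d: ⊤, e: -1, f: ⊤}
Applying B4's transfer function to that IN value gives OUT[B4] (row B4 above).

Answer: {a: -4, b: ⊤, c: ⊤, d: ⊤, e: ⊤, f: ⊤}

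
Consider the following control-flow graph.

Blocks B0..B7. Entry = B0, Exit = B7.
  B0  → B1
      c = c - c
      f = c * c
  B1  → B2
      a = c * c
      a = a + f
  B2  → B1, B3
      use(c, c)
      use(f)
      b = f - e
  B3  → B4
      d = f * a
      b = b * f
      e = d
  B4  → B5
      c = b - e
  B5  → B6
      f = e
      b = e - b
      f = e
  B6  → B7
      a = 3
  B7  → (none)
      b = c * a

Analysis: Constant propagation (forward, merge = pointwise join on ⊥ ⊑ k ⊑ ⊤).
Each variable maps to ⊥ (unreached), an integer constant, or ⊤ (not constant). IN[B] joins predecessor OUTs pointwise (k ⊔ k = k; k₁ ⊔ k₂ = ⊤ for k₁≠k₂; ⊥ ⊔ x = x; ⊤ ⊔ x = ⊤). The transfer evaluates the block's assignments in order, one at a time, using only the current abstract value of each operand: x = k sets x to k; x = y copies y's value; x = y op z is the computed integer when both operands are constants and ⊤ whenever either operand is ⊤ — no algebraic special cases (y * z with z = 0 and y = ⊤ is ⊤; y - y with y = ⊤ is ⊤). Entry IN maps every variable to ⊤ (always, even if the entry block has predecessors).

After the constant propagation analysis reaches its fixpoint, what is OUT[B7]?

Per-block solution:
  B0:   IN=(all ⊤)   OUT=(all ⊤)
  B1:   IN=(all ⊤)   OUT=(all ⊤)
  B2:   IN=(all ⊤)   OUT=(all ⊤)
  B3:   IN=(all ⊤)   OUT=(all ⊤)
  B4:   IN=(all ⊤)   OUT=(all ⊤)
  B5:   IN=(all ⊤)   OUT=(all ⊤)
  B6:   IN=(all ⊤)   OUT={a:3; rest ⊤}
  B7:   IN={a:3; rest ⊤}   OUT={a:3; rest ⊤}

Merge at B7: IN[B7] = OUT[B6] = {a: 3, b: ⊤, c: ⊤, d: ⊤, e: ⊤, f: ⊤}
Applying B7's transfer function to that IN value gives OUT[B7] (row B7 above).

Answer: {a: 3, b: ⊤, c: ⊤, d: ⊤, e: ⊤, f: ⊤}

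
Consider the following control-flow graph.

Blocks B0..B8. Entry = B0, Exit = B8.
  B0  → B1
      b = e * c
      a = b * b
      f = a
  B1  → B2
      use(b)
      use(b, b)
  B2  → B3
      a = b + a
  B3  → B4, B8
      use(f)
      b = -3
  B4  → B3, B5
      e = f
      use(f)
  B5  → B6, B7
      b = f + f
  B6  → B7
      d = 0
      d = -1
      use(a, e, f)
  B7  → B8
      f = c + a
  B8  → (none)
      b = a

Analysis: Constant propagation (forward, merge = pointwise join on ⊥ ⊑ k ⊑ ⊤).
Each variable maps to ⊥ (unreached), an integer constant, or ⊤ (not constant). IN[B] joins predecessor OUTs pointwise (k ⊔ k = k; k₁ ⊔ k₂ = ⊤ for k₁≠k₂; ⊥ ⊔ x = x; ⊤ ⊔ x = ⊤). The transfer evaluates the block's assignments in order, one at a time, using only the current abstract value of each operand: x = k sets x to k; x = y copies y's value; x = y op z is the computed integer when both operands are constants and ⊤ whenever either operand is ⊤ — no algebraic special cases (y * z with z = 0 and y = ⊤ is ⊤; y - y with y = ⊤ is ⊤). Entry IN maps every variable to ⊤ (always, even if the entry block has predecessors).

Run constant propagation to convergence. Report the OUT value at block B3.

Converged values:
  B0:   IN=(all ⊤)   OUT=(all ⊤)
  B1:   IN=(all ⊤)   OUT=(all ⊤)
  B2:   IN=(all ⊤)   OUT=(all ⊤)
  B3:   IN=(all ⊤)   OUT={b:-3; rest ⊤}
  B4:   IN={b:-3; rest ⊤}   OUT={b:-3; rest ⊤}
  B5:   IN={b:-3; rest ⊤}   OUT=(all ⊤)
  B6:   IN=(all ⊤)   OUT={d:-1; rest ⊤}
  B7:   IN=(all ⊤)   OUT=(all ⊤)
  B8:   IN=(all ⊤)   OUT=(all ⊤)

Merge at B3: IN[B3] = OUT[B2] ⊔ OUT[B4] = {a: ⊤, b: ⊤, c: ⊤, d: ⊤, e: ⊤, f: ⊤}
Applying B3's transfer function to that IN value gives OUT[B3] (row B3 above).

Answer: {a: ⊤, b: -3, c: ⊤, d: ⊤, e: ⊤, f: ⊤}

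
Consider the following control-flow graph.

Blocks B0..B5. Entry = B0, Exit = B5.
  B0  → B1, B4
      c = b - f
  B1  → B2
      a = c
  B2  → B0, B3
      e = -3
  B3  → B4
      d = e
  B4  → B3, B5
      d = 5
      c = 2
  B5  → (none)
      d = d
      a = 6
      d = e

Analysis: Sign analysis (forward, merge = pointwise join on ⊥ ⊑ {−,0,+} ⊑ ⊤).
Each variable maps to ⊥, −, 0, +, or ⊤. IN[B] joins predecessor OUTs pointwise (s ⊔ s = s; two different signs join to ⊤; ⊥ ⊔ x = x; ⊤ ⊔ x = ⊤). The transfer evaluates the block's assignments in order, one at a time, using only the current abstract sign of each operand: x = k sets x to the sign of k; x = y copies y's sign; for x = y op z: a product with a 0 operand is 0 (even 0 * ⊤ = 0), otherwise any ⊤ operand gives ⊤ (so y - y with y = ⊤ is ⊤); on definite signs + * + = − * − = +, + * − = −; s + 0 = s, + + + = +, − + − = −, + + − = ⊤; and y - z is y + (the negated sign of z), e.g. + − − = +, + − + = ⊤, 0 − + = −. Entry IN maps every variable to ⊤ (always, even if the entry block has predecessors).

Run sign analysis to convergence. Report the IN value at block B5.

Fixpoint table:
  B0:   IN=(all ⊤)   OUT=(all ⊤)
  B1:   IN=(all ⊤)   OUT=(all ⊤)
  B2:   IN=(all ⊤)   OUT={e:-; rest ⊤}
  B3:   IN=(all ⊤)   OUT=(all ⊤)
  B4:   IN=(all ⊤)   OUT={c:+, d:+; rest ⊤}
  B5:   IN={c:+, d:+; rest ⊤}   OUT={a:+, c:+; rest ⊤}

Merge at B5: IN[B5] = OUT[B4] = {a: ⊤, b: ⊤, c: +, d: +, e: ⊤, f: ⊤}

Answer: {a: ⊤, b: ⊤, c: +, d: +, e: ⊤, f: ⊤}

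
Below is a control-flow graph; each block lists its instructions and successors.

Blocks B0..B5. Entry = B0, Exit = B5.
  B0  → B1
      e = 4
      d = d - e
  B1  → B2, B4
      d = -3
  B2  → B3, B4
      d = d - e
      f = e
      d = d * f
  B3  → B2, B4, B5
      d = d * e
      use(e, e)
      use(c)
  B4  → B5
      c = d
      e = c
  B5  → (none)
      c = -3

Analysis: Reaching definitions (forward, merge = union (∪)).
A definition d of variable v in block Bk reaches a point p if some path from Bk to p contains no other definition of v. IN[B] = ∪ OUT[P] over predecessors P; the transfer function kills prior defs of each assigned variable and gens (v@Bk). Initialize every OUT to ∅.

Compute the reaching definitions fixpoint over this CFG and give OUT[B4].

Fixpoint table:
  B0: | IN={} | OUT={d@B0, e@B0}
  B1: | IN={d@B0, e@B0} | OUT={d@B1, e@B0}
  B2: | IN={d@B1, d@B3, e@B0, f@B2} | OUT={d@B2, e@B0, f@B2}
  B3: | IN={d@B2, e@B0, f@B2} | OUT={d@B3, e@B0, f@B2}
  B4: | IN={d@B1, d@B2, d@B3, e@B0, f@B2} | OUT={c@B4, d@B1, d@B2, d@B3, e@B4, f@B2}
  B5: | IN={c@B4, d@B1, d@B2, d@B3, e@B0, e@B4, f@B2} | OUT={c@B5, d@B1, d@B2, d@B3, e@B0, e@B4, f@B2}

Merge at B4: IN[B4] = OUT[B1] ⊔ OUT[B2] ⊔ OUT[B3] = {d@B1, d@B2, d@B3, e@B0, f@B2}
Applying B4's transfer function to that IN value gives OUT[B4] (row B4 above).

Answer: {c@B4, d@B1, d@B2, d@B3, e@B4, f@B2}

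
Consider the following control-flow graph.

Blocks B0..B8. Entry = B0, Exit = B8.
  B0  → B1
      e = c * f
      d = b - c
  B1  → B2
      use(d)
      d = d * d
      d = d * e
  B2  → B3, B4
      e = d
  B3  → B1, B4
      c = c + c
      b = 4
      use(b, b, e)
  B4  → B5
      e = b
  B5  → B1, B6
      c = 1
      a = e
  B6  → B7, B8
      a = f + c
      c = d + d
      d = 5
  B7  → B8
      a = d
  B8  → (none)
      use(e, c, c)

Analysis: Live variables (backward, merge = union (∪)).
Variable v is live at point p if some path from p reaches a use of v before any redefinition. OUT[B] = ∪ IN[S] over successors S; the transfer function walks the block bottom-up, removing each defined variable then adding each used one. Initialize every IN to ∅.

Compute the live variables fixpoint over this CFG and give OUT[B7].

Answer: {c, e}

Derivation:
Converged values:
  B0:   IN={b, c, f}   OUT={b, c, d, e, f}
  B1:   IN={b, c, d, e, f}   OUT={b, c, d, f}
  B2:   IN={b, c, d, f}   OUT={b, c, d, e, f}
  B3:   IN={c, d, e, f}   OUT={b, c, d, e, f}
  B4:   IN={b, d, f}   OUT={b, d, e, f}
  B5:   IN={b, d, e, f}   OUT={b, c, d, e, f}
  B6:   IN={c, d, e, f}   OUT={c, d, e}
  B7:   IN={c, d, e}   OUT={c, e}
  B8:   IN={c, e}   OUT={}

Merge at B7: OUT[B7] = IN[B8] = {c, e}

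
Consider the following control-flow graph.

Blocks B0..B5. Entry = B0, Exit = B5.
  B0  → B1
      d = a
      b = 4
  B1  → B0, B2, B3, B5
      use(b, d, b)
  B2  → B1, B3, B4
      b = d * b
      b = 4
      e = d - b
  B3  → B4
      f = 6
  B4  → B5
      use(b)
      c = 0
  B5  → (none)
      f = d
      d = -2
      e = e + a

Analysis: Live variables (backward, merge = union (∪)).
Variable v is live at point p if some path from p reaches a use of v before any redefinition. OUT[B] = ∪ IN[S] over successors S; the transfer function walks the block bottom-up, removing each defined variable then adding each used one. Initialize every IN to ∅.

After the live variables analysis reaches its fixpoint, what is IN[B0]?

Fixpoint table:
  B0: | IN={a, e} | OUT={a, b, d, e}
  B1: | IN={a, b, d, e} | OUT={a, b, d, e}
  B2: | IN={a, b, d} | OUT={a, b, d, e}
  B3: | IN={a, b, d, e} | OUT={a, b, d, e}
  B4: | IN={a, b, d, e} | OUT={a, d, e}
  B5: | IN={a, d, e} | OUT={}

Merge at B0: OUT[B0] = IN[B1] = {a, b, d, e}
Applying B0's transfer function to that OUT value gives IN[B0] (row B0 above).

Answer: {a, e}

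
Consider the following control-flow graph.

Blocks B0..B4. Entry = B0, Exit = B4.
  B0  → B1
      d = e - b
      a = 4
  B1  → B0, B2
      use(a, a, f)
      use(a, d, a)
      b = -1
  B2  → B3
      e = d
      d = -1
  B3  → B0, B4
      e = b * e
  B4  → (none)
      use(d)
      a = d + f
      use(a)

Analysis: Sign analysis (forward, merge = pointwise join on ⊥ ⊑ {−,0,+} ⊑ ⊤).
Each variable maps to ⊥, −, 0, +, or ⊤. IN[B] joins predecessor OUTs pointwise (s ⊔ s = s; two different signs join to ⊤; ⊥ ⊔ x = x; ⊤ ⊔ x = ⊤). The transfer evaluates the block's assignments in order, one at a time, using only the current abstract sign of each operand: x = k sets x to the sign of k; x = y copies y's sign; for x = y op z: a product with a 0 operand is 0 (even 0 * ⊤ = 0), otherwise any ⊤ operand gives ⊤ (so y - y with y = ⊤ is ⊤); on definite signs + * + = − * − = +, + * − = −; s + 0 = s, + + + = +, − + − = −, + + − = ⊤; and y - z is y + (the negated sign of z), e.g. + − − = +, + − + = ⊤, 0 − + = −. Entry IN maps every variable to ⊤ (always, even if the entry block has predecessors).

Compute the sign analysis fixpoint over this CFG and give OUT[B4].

Converged values:
  B0: | IN=(all ⊤) | OUT={a:+; rest ⊤}
  B1: | IN={a:+; rest ⊤} | OUT={a:+, b:-; rest ⊤}
  B2: | IN={a:+, b:-; rest ⊤} | OUT={a:+, b:-, d:-; rest ⊤}
  B3: | IN={a:+, b:-, d:-; rest ⊤} | OUT={a:+, b:-, d:-; rest ⊤}
  B4: | IN={a:+, b:-, d:-; rest ⊤} | OUT={b:-, d:-; rest ⊤}

Merge at B4: IN[B4] = OUT[B3] = {a: +, b: -, c: ⊤, d: -, e: ⊤, f: ⊤}
Applying B4's transfer function to that IN value gives OUT[B4] (row B4 above).

Answer: {a: ⊤, b: -, c: ⊤, d: -, e: ⊤, f: ⊤}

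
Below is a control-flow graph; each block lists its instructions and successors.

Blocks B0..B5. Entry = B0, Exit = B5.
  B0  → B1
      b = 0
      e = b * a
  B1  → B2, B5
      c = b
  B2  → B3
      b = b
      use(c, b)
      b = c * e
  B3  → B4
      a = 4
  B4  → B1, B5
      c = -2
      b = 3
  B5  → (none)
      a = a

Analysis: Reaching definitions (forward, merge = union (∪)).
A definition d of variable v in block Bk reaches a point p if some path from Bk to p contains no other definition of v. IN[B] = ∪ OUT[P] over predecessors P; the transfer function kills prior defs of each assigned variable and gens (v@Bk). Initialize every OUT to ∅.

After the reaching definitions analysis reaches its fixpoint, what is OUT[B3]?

Per-block solution:
  B0: | IN={} | OUT={b@B0, e@B0}
  B1: | IN={a@B3, b@B0, b@B4, c@B4, e@B0} | OUT={a@B3, b@B0, b@B4, c@B1, e@B0}
  B2: | IN={a@B3, b@B0, b@B4, c@B1, e@B0} | OUT={a@B3, b@B2, c@B1, e@B0}
  B3: | IN={a@B3, b@B2, c@B1, e@B0} | OUT={a@B3, b@B2, c@B1, e@B0}
  B4: | IN={a@B3, b@B2, c@B1, e@B0} | OUT={a@B3, b@B4, c@B4, e@B0}
  B5: | IN={a@B3, b@B0, b@B4, c@B1, c@B4, e@B0} | OUT={a@B5, b@B0, b@B4, c@B1, c@B4, e@B0}

Merge at B3: IN[B3] = OUT[B2] = {a@B3, b@B2, c@B1, e@B0}
Applying B3's transfer function to that IN value gives OUT[B3] (row B3 above).

Answer: {a@B3, b@B2, c@B1, e@B0}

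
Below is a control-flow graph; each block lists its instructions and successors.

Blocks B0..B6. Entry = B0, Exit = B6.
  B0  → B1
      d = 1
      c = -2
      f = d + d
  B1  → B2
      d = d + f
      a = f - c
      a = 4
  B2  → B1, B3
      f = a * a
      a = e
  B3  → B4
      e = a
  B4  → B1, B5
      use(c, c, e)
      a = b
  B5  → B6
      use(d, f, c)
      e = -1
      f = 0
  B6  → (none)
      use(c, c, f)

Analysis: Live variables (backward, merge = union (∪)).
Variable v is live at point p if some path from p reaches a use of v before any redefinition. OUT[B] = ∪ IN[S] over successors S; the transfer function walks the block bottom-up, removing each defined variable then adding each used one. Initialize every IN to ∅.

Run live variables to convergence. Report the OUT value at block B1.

Converged values:
  B0:  IN={b, e}  OUT={b, c, d, e, f}
  B1:  IN={b, c, d, e, f}  OUT={a, b, c, d, e}
  B2:  IN={a, b, c, d, e}  OUT={a, b, c, d, e, f}
  B3:  IN={a, b, c, d, f}  OUT={b, c, d, e, f}
  B4:  IN={b, c, d, e, f}  OUT={b, c, d, e, f}
  B5:  IN={c, d, f}  OUT={c, f}
  B6:  IN={c, f}  OUT={}

Merge at B1: OUT[B1] = IN[B2] = {a, b, c, d, e}

Answer: {a, b, c, d, e}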